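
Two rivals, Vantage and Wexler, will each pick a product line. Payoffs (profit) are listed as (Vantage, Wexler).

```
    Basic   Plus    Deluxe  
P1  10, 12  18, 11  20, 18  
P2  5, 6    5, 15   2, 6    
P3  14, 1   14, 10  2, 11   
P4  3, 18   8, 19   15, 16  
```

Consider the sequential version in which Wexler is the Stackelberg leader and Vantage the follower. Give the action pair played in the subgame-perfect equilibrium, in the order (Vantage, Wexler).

(P1, Deluxe)

Vantage best-responds to each possible Wexler move:
- Basic: BR = P3, leader payoff 1.
- Plus: BR = P1, leader payoff 11.
- Deluxe: BR = P1, leader payoff 18.
Among 1, 11, 18, the best is 18 at Deluxe. Subgame-perfect outcome: (P1, Deluxe) with payoffs (20, 18).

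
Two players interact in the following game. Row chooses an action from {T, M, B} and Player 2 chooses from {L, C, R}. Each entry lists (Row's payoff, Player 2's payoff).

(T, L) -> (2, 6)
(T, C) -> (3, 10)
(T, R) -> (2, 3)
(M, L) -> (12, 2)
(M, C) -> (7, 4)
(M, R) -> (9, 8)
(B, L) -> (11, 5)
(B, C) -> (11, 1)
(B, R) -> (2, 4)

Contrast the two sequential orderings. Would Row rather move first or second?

first

If Row leads: Player 2's best replies are T→C, M→R, B→L; Row's induced payoffs 3, 9, 11; outcome (B, L), payoffs (11, 5).
If Player 2 leads: Row's best replies are L→M, C→B, R→M; Player 2's induced payoffs 2, 1, 8; outcome (M, R), payoffs (9, 8).
Row gets 11 moving first and 9 moving second, so Row prefers to move first.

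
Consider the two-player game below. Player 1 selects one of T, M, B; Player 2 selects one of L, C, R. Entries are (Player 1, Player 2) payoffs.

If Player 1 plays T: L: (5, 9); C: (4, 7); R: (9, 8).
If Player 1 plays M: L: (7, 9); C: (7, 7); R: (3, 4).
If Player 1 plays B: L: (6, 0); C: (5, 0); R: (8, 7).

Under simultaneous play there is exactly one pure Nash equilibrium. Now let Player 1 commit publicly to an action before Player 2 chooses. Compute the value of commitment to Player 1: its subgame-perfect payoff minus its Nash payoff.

Solve by backward induction (Player 1 leads).
- T: Player 2 compares 9, 7, 8 and picks L; Player 1 would get 5.
- M: Player 2 compares 9, 7, 4 and picks L; Player 1 would get 7.
- B: Player 2 compares 0, 0, 7 and picks R; Player 1 would get 8.
Among 5, 7, 8, the best is 8 at B. Subgame-perfect outcome: (B, R) with payoffs (8, 7).
Under simultaneous play:
Player 1's best replies: L→M; C→M; R→T.
Player 2's best replies: T→L; M→L; B→R.
The unique mutual best reply is (M, L), giving (7, 9).
Player 1's commitment gain: 8 − 7 = 1.

1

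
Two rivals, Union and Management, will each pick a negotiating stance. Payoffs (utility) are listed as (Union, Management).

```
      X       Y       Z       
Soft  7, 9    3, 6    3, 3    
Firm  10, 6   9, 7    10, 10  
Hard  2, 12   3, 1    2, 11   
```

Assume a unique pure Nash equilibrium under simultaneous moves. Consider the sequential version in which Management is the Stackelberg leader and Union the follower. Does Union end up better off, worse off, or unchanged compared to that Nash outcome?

unchanged

Work backward from Union's decision.
- X: Union compares 7, 10, 2 and picks Firm; Management would get 6.
- Y: Union compares 3, 9, 3 and picks Firm; Management would get 7.
- Z: Union compares 3, 10, 2 and picks Firm; Management would get 10.
Maximizing over 6, 7, 10, Management chooses Z. Subgame-perfect outcome: (Firm, Z) with payoffs (10, 10).
Under simultaneous play:
Union's best replies: X→Firm; Y→Firm; Z→Firm.
Management's best replies: Soft→X; Firm→Z; Hard→X.
The unique mutual best reply is (Firm, Z), giving (10, 10).
Union earns 10 sequentially versus 10 at the Nash outcome: unchanged.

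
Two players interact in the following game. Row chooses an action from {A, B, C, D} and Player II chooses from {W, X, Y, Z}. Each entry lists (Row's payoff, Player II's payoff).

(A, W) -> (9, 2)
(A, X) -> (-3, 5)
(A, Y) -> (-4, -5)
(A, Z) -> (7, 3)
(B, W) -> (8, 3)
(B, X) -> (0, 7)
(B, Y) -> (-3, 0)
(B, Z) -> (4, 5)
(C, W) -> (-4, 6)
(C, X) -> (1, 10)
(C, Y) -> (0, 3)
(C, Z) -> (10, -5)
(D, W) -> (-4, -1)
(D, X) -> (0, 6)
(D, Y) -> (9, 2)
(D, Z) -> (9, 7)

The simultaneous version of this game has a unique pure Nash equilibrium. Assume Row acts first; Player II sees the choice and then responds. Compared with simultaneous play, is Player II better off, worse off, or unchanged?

Work backward from Player II's decision.
- A → Player II plays X (best of 2, 5, -5, 3); Row gets -3.
- B → Player II plays X (best of 3, 7, 0, 5); Row gets 0.
- C → Player II plays X (best of 6, 10, 3, -5); Row gets 1.
- D → Player II plays Z (best of -1, 6, 2, 7); Row gets 9.
Among -3, 0, 1, 9, the best is 9 at D. Subgame-perfect outcome: (D, Z) with payoffs (9, 7).
For the simultaneous game, intersect best replies.
Row's best replies: W→A; X→C; Y→D; Z→C.
Player II's best replies: A→X; B→X; C→X; D→Z.
The unique mutual best reply is (C, X), giving (1, 10).
Player II earns 7 sequentially versus 10 at the Nash outcome: worse off.

worse off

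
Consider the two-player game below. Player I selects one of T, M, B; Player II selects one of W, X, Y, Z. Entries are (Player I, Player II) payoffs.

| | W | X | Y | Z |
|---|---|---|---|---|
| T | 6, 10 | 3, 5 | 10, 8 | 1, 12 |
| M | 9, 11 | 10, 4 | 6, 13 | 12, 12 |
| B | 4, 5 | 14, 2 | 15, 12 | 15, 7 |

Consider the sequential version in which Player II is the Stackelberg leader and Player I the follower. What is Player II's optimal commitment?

Player I best-responds to each possible Player II move:
- W: BR = M, leader payoff 11.
- X: BR = B, leader payoff 2.
- Y: BR = B, leader payoff 12.
- Z: BR = B, leader payoff 7.
Player II's induced payoffs are 11, 2, 12, 7, so Player II commits to Y. Subgame-perfect outcome: (B, Y) with payoffs (15, 12).

Y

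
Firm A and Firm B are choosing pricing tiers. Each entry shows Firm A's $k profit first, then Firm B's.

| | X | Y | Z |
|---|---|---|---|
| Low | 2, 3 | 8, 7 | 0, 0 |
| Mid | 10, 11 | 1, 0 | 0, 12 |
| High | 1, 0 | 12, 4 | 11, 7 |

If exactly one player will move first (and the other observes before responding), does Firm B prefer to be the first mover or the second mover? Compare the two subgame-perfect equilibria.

If Firm A leads: Firm B's best replies are Low→Y, Mid→Z, High→Z; Firm A's induced payoffs 8, 0, 11; outcome (High, Z), payoffs (11, 7).
If Firm B leads: Firm A's best replies are X→Mid, Y→High, Z→High; Firm B's induced payoffs 11, 4, 7; outcome (Mid, X), payoffs (10, 11).
Firm B gets 11 moving first and 7 moving second, so Firm B prefers to move first.

first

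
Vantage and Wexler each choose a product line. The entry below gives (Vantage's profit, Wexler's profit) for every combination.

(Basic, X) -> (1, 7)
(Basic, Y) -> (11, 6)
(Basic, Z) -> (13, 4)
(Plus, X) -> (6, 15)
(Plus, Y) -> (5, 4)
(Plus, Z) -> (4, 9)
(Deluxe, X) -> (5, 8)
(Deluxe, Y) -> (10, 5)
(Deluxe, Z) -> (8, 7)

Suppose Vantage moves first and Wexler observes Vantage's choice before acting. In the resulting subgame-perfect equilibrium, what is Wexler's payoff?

Work backward from Wexler's decision.
- Basic: BR = X, leader payoff 1.
- Plus: BR = X, leader payoff 6.
- Deluxe: BR = X, leader payoff 5.
Vantage's induced payoffs are 1, 6, 5, so Vantage commits to Plus. Subgame-perfect outcome: (Plus, X) with payoffs (6, 15).

15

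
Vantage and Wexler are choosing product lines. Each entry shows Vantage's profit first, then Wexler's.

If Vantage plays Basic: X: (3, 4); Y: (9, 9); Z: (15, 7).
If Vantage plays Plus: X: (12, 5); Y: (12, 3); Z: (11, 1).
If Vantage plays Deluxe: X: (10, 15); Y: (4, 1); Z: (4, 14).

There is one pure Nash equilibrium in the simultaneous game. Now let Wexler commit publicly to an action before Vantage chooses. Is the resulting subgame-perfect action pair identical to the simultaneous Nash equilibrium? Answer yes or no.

no

Backward induction with Wexler moving first.
- X: Vantage compares 3, 12, 10 and picks Plus; Wexler would get 5.
- Y: Vantage compares 9, 12, 4 and picks Plus; Wexler would get 3.
- Z: Vantage compares 15, 11, 4 and picks Basic; Wexler would get 7.
Wexler's induced payoffs are 5, 3, 7, so Wexler commits to Z. Subgame-perfect outcome: (Basic, Z) with payoffs (15, 7).
For the simultaneous game, intersect best replies.
Vantage's best replies: X→Plus; Y→Plus; Z→Basic.
Wexler's best replies: Basic→Y; Plus→X; Deluxe→X.
The unique mutual best reply is (Plus, X), giving (12, 5).
Sequential outcome (Basic, Z) differs from the Nash profile (Plus, X).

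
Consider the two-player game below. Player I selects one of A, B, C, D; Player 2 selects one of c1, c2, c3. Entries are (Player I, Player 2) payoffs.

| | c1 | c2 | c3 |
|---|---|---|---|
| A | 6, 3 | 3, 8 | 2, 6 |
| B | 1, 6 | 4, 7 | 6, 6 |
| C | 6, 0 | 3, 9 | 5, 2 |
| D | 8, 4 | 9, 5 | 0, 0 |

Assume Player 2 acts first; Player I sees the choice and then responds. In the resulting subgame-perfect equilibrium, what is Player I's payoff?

6

Backward induction with Player 2 moving first.
- c1: BR = D, leader payoff 4.
- c2: BR = D, leader payoff 5.
- c3: BR = B, leader payoff 6.
Maximizing over 4, 5, 6, Player 2 chooses c3. Subgame-perfect outcome: (B, c3) with payoffs (6, 6).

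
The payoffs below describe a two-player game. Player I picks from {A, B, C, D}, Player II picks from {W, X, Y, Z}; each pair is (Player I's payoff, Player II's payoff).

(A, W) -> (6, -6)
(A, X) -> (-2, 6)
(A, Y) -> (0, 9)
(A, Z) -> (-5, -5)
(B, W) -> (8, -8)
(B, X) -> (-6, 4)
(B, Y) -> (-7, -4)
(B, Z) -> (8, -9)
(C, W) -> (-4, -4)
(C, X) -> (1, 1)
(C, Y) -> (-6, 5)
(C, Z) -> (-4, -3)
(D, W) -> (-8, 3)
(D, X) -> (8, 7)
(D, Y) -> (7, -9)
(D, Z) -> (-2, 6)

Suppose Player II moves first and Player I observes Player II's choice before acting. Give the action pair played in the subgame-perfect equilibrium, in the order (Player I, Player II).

Work backward from Player I's decision.
- W: Player I compares 6, 8, -4, -8 and picks B; Player II would get -8.
- X: Player I compares -2, -6, 1, 8 and picks D; Player II would get 7.
- Y: Player I compares 0, -7, -6, 7 and picks D; Player II would get -9.
- Z: Player I compares -5, 8, -4, -2 and picks B; Player II would get -9.
Maximizing over -8, 7, -9, -9, Player II chooses X. Subgame-perfect outcome: (D, X) with payoffs (8, 7).

(D, X)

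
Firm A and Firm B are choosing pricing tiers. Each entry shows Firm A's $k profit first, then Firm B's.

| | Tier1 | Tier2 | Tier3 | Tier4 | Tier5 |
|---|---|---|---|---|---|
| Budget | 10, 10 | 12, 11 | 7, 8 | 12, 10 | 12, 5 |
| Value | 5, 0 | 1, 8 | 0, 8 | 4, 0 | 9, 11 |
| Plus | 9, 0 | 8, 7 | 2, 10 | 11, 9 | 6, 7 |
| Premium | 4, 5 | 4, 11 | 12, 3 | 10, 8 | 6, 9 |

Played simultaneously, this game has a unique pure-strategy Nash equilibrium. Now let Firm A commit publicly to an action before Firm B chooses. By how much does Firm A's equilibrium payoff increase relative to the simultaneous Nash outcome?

Backward induction with Firm A moving first.
- Budget → Firm B plays Tier2 (best of 10, 11, 8, 10, 5); Firm A gets 12.
- Value → Firm B plays Tier5 (best of 0, 8, 8, 0, 11); Firm A gets 9.
- Plus → Firm B plays Tier3 (best of 0, 7, 10, 9, 7); Firm A gets 2.
- Premium → Firm B plays Tier2 (best of 5, 11, 3, 8, 9); Firm A gets 4.
Maximizing over 12, 9, 2, 4, Firm A chooses Budget. Subgame-perfect outcome: (Budget, Tier2) with payoffs (12, 11).
Under simultaneous play:
Firm A's best replies: Tier1→Budget; Tier2→Budget; Tier3→Premium; Tier4→Budget; Tier5→Budget.
Firm B's best replies: Budget→Tier2; Value→Tier5; Plus→Tier3; Premium→Tier2.
Only (Budget, Tier2) has each player best-responding; Nash payoffs (12, 11).
Firm A's commitment gain: 12 − 12 = 0.

0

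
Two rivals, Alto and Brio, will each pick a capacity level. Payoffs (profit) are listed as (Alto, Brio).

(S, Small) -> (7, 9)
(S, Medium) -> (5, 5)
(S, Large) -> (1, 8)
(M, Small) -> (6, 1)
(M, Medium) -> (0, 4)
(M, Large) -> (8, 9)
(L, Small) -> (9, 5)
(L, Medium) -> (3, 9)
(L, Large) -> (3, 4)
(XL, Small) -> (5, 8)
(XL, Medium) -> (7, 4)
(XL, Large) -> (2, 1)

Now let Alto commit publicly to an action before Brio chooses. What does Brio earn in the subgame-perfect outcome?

Brio best-responds to each possible Alto move:
- S: BR = Small, leader payoff 7.
- M: BR = Large, leader payoff 8.
- L: BR = Medium, leader payoff 3.
- XL: BR = Small, leader payoff 5.
Alto's induced payoffs are 7, 8, 3, 5, so Alto commits to M. Subgame-perfect outcome: (M, Large) with payoffs (8, 9).

9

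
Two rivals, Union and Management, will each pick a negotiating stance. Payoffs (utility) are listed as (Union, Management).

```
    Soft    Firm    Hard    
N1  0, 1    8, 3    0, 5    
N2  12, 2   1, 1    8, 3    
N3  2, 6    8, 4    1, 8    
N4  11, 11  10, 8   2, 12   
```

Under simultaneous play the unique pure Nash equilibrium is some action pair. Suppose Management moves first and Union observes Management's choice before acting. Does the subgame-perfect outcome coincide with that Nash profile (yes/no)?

Work backward from Union's decision.
- Soft: BR = N2, leader payoff 2.
- Firm: BR = N4, leader payoff 8.
- Hard: BR = N2, leader payoff 3.
Among 2, 8, 3, the best is 8 at Firm. Subgame-perfect outcome: (N4, Firm) with payoffs (10, 8).
For the simultaneous game, intersect best replies.
Union's best replies: Soft→N2; Firm→N4; Hard→N2.
Management's best replies: N1→Hard; N2→Hard; N3→Hard; N4→Hard.
Only (N2, Hard) has each player best-responding; Nash payoffs (8, 3).
Sequential outcome (N4, Firm) differs from the Nash profile (N2, Hard).

no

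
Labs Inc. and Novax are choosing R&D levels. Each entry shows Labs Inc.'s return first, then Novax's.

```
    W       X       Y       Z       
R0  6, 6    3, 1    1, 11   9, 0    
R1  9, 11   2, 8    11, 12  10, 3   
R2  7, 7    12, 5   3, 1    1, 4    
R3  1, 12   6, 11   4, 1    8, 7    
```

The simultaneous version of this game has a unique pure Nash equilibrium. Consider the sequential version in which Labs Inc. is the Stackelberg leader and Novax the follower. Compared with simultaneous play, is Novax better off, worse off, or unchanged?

unchanged

Solve by backward induction (Labs Inc. leads).
- R0 → Novax plays Y (best of 6, 1, 11, 0); Labs Inc. gets 1.
- R1 → Novax plays Y (best of 11, 8, 12, 3); Labs Inc. gets 11.
- R2 → Novax plays W (best of 7, 5, 1, 4); Labs Inc. gets 7.
- R3 → Novax plays W (best of 12, 11, 1, 7); Labs Inc. gets 1.
Maximizing over 1, 11, 7, 1, Labs Inc. chooses R1. Subgame-perfect outcome: (R1, Y) with payoffs (11, 12).
For the simultaneous game, intersect best replies.
Labs Inc.'s best replies: W→R1; X→R2; Y→R1; Z→R1.
Novax's best replies: R0→Y; R1→Y; R2→W; R3→W.
Only (R1, Y) has each player best-responding; Nash payoffs (11, 12).
Novax earns 12 sequentially versus 12 at the Nash outcome: unchanged.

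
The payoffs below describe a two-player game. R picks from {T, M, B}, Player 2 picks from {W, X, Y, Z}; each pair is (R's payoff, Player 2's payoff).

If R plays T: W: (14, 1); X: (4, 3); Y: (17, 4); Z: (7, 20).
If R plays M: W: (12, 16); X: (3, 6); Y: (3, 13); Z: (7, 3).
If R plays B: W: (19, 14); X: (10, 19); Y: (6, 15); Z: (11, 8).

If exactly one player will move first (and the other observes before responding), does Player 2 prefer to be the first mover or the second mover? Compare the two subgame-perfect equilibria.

first

If R leads: Player 2's best replies are T→Z, M→W, B→X; R's induced payoffs 7, 12, 10; outcome (M, W), payoffs (12, 16).
If Player 2 leads: R's best replies are W→B, X→B, Y→T, Z→B; Player 2's induced payoffs 14, 19, 4, 8; outcome (B, X), payoffs (10, 19).
Player 2 gets 19 moving first and 16 moving second, so Player 2 prefers to move first.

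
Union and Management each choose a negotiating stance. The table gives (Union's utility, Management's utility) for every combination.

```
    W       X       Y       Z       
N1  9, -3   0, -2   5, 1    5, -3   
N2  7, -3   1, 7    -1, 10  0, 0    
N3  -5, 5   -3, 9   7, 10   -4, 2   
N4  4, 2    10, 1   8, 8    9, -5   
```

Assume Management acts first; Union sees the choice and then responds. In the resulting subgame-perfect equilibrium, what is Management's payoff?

Work backward from Union's decision.
- W → Union plays N1 (best of 9, 7, -5, 4); Management gets -3.
- X → Union plays N4 (best of 0, 1, -3, 10); Management gets 1.
- Y → Union plays N4 (best of 5, -1, 7, 8); Management gets 8.
- Z → Union plays N4 (best of 5, 0, -4, 9); Management gets -5.
Maximizing over -3, 1, 8, -5, Management chooses Y. Subgame-perfect outcome: (N4, Y) with payoffs (8, 8).

8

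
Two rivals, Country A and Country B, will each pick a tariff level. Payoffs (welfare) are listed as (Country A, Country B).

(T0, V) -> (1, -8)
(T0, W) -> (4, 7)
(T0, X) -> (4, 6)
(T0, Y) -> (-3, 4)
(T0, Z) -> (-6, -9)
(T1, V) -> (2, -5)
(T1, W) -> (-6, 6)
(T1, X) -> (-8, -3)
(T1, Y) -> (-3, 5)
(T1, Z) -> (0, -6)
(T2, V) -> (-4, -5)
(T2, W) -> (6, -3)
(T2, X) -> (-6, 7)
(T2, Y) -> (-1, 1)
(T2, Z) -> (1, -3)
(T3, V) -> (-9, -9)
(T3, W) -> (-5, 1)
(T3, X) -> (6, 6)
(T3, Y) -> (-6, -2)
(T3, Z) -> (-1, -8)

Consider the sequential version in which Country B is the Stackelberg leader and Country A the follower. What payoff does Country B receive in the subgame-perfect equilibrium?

Country A best-responds to each possible Country B move:
- V: Country A compares 1, 2, -4, -9 and picks T1; Country B would get -5.
- W: Country A compares 4, -6, 6, -5 and picks T2; Country B would get -3.
- X: Country A compares 4, -8, -6, 6 and picks T3; Country B would get 6.
- Y: Country A compares -3, -3, -1, -6 and picks T2; Country B would get 1.
- Z: Country A compares -6, 0, 1, -1 and picks T2; Country B would get -3.
Among -5, -3, 6, 1, -3, the best is 6 at X. Subgame-perfect outcome: (T3, X) with payoffs (6, 6).

6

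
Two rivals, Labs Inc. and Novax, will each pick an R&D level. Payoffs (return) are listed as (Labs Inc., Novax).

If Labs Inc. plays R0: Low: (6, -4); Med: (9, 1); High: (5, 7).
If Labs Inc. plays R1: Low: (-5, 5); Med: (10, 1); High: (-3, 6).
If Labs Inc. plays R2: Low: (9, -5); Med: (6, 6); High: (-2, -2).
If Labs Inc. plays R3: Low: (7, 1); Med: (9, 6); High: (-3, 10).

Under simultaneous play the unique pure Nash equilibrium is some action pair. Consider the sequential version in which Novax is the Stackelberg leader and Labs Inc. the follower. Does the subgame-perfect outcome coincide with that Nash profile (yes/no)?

Solve by backward induction (Novax leads).
- Low: BR = R2, leader payoff -5.
- Med: BR = R1, leader payoff 1.
- High: BR = R0, leader payoff 7.
Among -5, 1, 7, the best is 7 at High. Subgame-perfect outcome: (R0, High) with payoffs (5, 7).
Under simultaneous play:
Labs Inc.'s best replies: Low→R2; Med→R1; High→R0.
Novax's best replies: R0→High; R1→High; R2→Med; R3→High.
The unique mutual best reply is (R0, High), giving (5, 7).
Sequential outcome (R0, High) coincides with the Nash profile (R0, High).

yes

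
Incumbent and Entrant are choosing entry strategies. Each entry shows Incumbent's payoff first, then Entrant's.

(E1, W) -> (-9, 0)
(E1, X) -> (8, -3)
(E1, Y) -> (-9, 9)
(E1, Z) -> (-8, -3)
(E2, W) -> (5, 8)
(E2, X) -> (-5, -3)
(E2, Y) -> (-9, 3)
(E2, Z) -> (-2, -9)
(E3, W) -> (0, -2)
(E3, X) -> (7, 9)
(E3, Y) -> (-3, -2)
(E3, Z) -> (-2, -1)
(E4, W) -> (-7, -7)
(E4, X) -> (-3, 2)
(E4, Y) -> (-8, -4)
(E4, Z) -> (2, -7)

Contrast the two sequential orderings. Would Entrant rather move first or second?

second

If Incumbent leads: Entrant's best replies are E1→Y, E2→W, E3→X, E4→X; Incumbent's induced payoffs -9, 5, 7, -3; outcome (E3, X), payoffs (7, 9).
If Entrant leads: Incumbent's best replies are W→E2, X→E1, Y→E3, Z→E4; Entrant's induced payoffs 8, -3, -2, -7; outcome (E2, W), payoffs (5, 8).
Entrant gets 8 moving first and 9 moving second, so Entrant prefers to move second.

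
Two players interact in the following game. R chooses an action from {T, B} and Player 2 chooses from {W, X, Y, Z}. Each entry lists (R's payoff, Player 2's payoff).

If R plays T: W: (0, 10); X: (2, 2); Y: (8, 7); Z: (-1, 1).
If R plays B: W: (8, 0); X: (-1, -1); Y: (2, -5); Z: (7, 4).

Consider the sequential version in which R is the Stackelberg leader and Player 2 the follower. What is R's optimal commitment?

Work backward from Player 2's decision.
- T: Player 2 compares 10, 2, 7, 1 and picks W; R would get 0.
- B: Player 2 compares 0, -1, -5, 4 and picks Z; R would get 7.
Among 0, 7, the best is 7 at B. Subgame-perfect outcome: (B, Z) with payoffs (7, 4).

B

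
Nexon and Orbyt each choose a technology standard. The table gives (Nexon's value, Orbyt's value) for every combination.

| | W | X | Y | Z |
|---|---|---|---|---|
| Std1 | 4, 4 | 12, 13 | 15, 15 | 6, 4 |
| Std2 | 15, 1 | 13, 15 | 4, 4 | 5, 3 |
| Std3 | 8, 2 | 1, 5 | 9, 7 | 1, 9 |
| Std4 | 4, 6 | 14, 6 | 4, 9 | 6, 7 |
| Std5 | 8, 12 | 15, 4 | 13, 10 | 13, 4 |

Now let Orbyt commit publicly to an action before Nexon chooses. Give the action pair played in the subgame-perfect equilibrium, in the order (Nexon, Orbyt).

Work backward from Nexon's decision.
- W: Nexon compares 4, 15, 8, 4, 8 and picks Std2; Orbyt would get 1.
- X: Nexon compares 12, 13, 1, 14, 15 and picks Std5; Orbyt would get 4.
- Y: Nexon compares 15, 4, 9, 4, 13 and picks Std1; Orbyt would get 15.
- Z: Nexon compares 6, 5, 1, 6, 13 and picks Std5; Orbyt would get 4.
Orbyt's induced payoffs are 1, 4, 15, 4, so Orbyt commits to Y. Subgame-perfect outcome: (Std1, Y) with payoffs (15, 15).

(Std1, Y)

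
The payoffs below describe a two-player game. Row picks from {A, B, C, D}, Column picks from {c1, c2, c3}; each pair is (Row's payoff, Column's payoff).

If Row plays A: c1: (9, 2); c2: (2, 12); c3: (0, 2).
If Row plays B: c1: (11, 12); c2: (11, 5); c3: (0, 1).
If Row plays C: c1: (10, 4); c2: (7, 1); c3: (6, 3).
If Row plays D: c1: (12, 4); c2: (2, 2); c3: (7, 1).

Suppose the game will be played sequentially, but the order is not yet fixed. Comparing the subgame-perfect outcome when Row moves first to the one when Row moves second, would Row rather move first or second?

first

If Row leads: Column's best replies are A→c2, B→c1, C→c1, D→c1; Row's induced payoffs 2, 11, 10, 12; outcome (D, c1), payoffs (12, 4).
If Column leads: Row's best replies are c1→D, c2→B, c3→D; Column's induced payoffs 4, 5, 1; outcome (B, c2), payoffs (11, 5).
Row gets 12 moving first and 11 moving second, so Row prefers to move first.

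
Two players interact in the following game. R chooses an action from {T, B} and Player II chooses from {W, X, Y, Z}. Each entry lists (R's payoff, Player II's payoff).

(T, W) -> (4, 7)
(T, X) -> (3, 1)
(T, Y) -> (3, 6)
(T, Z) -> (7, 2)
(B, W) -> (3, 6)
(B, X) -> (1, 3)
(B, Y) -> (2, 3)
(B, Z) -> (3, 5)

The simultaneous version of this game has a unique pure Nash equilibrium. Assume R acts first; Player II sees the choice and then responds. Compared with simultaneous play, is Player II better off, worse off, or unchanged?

Player II best-responds to each possible R move:
- T: Player II compares 7, 1, 6, 2 and picks W; R would get 4.
- B: Player II compares 6, 3, 3, 5 and picks W; R would get 3.
R's induced payoffs are 4, 3, so R commits to T. Subgame-perfect outcome: (T, W) with payoffs (4, 7).
Now find the simultaneous Nash equilibrium.
R's best replies: W→T; X→T; Y→T; Z→T.
Player II's best replies: T→W; B→W.
The unique mutual best reply is (T, W), giving (4, 7).
Player II earns 7 sequentially versus 7 at the Nash outcome: unchanged.

unchanged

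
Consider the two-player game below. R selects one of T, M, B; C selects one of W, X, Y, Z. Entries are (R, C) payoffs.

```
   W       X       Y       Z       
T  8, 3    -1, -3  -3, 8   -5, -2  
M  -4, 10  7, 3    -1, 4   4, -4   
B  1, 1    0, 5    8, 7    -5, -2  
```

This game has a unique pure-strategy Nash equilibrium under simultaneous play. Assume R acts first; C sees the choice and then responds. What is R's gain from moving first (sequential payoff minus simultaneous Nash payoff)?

0

C best-responds to each possible R move:
- T: BR = Y, leader payoff -3.
- M: BR = W, leader payoff -4.
- B: BR = Y, leader payoff 8.
Among -3, -4, 8, the best is 8 at B. Subgame-perfect outcome: (B, Y) with payoffs (8, 7).
Under simultaneous play:
R's best replies: W→T; X→M; Y→B; Z→M.
C's best replies: T→Y; M→W; B→Y.
Only (B, Y) has each player best-responding; Nash payoffs (8, 7).
R's commitment gain: 8 − 8 = 0.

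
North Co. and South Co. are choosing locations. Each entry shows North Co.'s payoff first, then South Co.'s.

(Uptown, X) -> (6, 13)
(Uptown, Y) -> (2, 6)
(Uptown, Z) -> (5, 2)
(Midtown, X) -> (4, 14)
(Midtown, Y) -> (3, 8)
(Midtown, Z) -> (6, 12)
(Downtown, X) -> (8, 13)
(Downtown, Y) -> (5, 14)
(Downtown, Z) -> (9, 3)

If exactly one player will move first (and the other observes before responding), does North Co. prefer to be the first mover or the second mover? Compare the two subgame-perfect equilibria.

If North Co. leads: South Co.'s best replies are Uptown→X, Midtown→X, Downtown→Y; North Co.'s induced payoffs 6, 4, 5; outcome (Uptown, X), payoffs (6, 13).
If South Co. leads: North Co.'s best replies are X→Downtown, Y→Downtown, Z→Downtown; South Co.'s induced payoffs 13, 14, 3; outcome (Downtown, Y), payoffs (5, 14).
North Co. gets 6 moving first and 5 moving second, so North Co. prefers to move first.

first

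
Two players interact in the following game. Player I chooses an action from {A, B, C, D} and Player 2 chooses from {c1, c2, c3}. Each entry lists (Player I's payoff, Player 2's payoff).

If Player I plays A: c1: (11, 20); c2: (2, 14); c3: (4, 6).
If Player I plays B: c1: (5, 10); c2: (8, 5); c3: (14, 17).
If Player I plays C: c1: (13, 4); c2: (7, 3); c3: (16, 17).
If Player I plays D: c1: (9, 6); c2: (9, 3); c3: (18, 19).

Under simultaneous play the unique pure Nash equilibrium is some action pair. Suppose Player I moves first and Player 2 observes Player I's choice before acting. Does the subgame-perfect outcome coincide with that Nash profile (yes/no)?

yes

Solve by backward induction (Player I leads).
- A: Player 2 compares 20, 14, 6 and picks c1; Player I would get 11.
- B: Player 2 compares 10, 5, 17 and picks c3; Player I would get 14.
- C: Player 2 compares 4, 3, 17 and picks c3; Player I would get 16.
- D: Player 2 compares 6, 3, 19 and picks c3; Player I would get 18.
Among 11, 14, 16, 18, the best is 18 at D. Subgame-perfect outcome: (D, c3) with payoffs (18, 19).
Under simultaneous play:
Player I's best replies: c1→C; c2→D; c3→D.
Player 2's best replies: A→c1; B→c3; C→c3; D→c3.
The unique mutual best reply is (D, c3), giving (18, 19).
Sequential outcome (D, c3) coincides with the Nash profile (D, c3).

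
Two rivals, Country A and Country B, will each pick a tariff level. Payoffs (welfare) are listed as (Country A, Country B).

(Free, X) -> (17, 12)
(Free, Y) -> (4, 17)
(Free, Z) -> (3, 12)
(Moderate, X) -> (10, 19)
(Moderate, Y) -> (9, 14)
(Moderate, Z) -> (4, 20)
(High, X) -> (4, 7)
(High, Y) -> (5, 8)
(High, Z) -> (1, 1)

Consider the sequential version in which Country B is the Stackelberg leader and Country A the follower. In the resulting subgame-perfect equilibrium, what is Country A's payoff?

Backward induction with Country B moving first.
- X → Country A plays Free (best of 17, 10, 4); Country B gets 12.
- Y → Country A plays Moderate (best of 4, 9, 5); Country B gets 14.
- Z → Country A plays Moderate (best of 3, 4, 1); Country B gets 20.
Maximizing over 12, 14, 20, Country B chooses Z. Subgame-perfect outcome: (Moderate, Z) with payoffs (4, 20).

4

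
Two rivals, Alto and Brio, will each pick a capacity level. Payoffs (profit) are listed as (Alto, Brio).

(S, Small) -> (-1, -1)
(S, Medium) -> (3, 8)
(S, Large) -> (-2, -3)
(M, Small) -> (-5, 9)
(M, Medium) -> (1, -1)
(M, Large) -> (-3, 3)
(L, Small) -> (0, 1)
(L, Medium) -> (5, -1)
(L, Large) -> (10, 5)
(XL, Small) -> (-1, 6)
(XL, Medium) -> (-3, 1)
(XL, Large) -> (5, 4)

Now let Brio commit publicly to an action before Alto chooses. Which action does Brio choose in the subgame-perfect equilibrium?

Large

Work backward from Alto's decision.
- Small: BR = L, leader payoff 1.
- Medium: BR = L, leader payoff -1.
- Large: BR = L, leader payoff 5.
Maximizing over 1, -1, 5, Brio chooses Large. Subgame-perfect outcome: (L, Large) with payoffs (10, 5).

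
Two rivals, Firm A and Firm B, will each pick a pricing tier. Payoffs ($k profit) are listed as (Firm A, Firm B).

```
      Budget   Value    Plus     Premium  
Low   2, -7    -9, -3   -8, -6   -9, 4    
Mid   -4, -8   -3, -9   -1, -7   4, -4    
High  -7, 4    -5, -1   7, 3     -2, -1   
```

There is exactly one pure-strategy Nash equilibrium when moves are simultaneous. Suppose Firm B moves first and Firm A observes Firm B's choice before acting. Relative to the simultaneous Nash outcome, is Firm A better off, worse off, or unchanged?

Backward induction with Firm B moving first.
- Budget → Firm A plays Low (best of 2, -4, -7); Firm B gets -7.
- Value → Firm A plays Mid (best of -9, -3, -5); Firm B gets -9.
- Plus → Firm A plays High (best of -8, -1, 7); Firm B gets 3.
- Premium → Firm A plays Mid (best of -9, 4, -2); Firm B gets -4.
Firm B's induced payoffs are -7, -9, 3, -4, so Firm B commits to Plus. Subgame-perfect outcome: (High, Plus) with payoffs (7, 3).
Now find the simultaneous Nash equilibrium.
Firm A's best replies: Budget→Low; Value→Mid; Plus→High; Premium→Mid.
Firm B's best replies: Low→Premium; Mid→Premium; High→Budget.
The unique mutual best reply is (Mid, Premium), giving (4, -4).
Firm A earns 7 sequentially versus 4 at the Nash outcome: better off.

better off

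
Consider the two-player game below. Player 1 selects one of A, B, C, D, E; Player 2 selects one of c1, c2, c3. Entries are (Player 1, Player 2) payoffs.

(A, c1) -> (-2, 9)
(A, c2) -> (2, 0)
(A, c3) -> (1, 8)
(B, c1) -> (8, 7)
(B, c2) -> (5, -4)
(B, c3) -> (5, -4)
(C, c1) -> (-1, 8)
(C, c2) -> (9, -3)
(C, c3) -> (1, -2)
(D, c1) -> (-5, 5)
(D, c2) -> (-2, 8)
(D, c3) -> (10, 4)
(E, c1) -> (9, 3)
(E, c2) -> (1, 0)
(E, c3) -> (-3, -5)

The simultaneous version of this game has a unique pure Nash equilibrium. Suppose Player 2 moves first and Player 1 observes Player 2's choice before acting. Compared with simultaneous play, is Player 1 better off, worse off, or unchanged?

Player 1 best-responds to each possible Player 2 move:
- c1 → Player 1 plays E (best of -2, 8, -1, -5, 9); Player 2 gets 3.
- c2 → Player 1 plays C (best of 2, 5, 9, -2, 1); Player 2 gets -3.
- c3 → Player 1 plays D (best of 1, 5, 1, 10, -3); Player 2 gets 4.
Maximizing over 3, -3, 4, Player 2 chooses c3. Subgame-perfect outcome: (D, c3) with payoffs (10, 4).
Under simultaneous play:
Player 1's best replies: c1→E; c2→C; c3→D.
Player 2's best replies: A→c1; B→c1; C→c1; D→c2; E→c1.
The unique mutual best reply is (E, c1), giving (9, 3).
Player 1 earns 10 sequentially versus 9 at the Nash outcome: better off.

better off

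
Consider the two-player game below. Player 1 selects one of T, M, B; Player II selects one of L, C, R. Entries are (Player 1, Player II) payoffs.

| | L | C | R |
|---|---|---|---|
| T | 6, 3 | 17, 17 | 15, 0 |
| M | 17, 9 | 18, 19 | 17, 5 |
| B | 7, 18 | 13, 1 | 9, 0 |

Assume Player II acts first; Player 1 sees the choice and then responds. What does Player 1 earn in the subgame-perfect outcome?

18

Player 1 best-responds to each possible Player II move:
- L: Player 1 compares 6, 17, 7 and picks M; Player II would get 9.
- C: Player 1 compares 17, 18, 13 and picks M; Player II would get 19.
- R: Player 1 compares 15, 17, 9 and picks M; Player II would get 5.
Player II's induced payoffs are 9, 19, 5, so Player II commits to C. Subgame-perfect outcome: (M, C) with payoffs (18, 19).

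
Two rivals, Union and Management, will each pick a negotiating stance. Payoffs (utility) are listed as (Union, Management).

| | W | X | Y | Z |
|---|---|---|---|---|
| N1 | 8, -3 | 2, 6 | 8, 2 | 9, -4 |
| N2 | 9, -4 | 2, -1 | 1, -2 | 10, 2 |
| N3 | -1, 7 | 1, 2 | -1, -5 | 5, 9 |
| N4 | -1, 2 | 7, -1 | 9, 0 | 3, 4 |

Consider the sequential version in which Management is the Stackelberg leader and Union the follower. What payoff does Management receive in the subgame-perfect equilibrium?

2

Solve by backward induction (Management leads).
- W: BR = N2, leader payoff -4.
- X: BR = N4, leader payoff -1.
- Y: BR = N4, leader payoff 0.
- Z: BR = N2, leader payoff 2.
Management's induced payoffs are -4, -1, 0, 2, so Management commits to Z. Subgame-perfect outcome: (N2, Z) with payoffs (10, 2).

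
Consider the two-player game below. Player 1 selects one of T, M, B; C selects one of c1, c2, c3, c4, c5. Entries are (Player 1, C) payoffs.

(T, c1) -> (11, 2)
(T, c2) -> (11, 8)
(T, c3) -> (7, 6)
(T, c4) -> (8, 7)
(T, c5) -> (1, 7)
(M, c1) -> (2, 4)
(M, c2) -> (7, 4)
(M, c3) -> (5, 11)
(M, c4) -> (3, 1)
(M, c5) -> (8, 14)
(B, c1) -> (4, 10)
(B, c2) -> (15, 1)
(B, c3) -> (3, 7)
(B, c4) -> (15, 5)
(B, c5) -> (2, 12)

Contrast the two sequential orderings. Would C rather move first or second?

first

If Player 1 leads: C's best replies are T→c2, M→c5, B→c5; Player 1's induced payoffs 11, 8, 2; outcome (T, c2), payoffs (11, 8).
If C leads: Player 1's best replies are c1→T, c2→B, c3→T, c4→B, c5→M; C's induced payoffs 2, 1, 6, 5, 14; outcome (M, c5), payoffs (8, 14).
C gets 14 moving first and 8 moving second, so C prefers to move first.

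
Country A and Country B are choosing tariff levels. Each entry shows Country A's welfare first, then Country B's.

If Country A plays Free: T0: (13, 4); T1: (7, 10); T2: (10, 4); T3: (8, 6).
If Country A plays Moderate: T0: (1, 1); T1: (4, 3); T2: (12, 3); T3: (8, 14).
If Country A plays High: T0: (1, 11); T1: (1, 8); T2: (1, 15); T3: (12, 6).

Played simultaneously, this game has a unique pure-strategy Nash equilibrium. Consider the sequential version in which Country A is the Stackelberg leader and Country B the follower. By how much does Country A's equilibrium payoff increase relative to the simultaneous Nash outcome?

1

Country B best-responds to each possible Country A move:
- Free: BR = T1, leader payoff 7.
- Moderate: BR = T3, leader payoff 8.
- High: BR = T2, leader payoff 1.
Maximizing over 7, 8, 1, Country A chooses Moderate. Subgame-perfect outcome: (Moderate, T3) with payoffs (8, 14).
Under simultaneous play:
Country A's best replies: T0→Free; T1→Free; T2→Moderate; T3→High.
Country B's best replies: Free→T1; Moderate→T3; High→T2.
Only (Free, T1) has each player best-responding; Nash payoffs (7, 10).
Country A's commitment gain: 8 − 7 = 1.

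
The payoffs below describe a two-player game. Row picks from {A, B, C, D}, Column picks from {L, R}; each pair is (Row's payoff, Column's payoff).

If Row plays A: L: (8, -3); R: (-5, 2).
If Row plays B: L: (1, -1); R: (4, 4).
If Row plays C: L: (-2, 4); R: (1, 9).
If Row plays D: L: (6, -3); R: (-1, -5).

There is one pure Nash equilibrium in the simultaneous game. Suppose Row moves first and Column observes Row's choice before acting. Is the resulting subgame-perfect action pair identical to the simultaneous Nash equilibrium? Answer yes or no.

no

Backward induction with Row moving first.
- A: BR = R, leader payoff -5.
- B: BR = R, leader payoff 4.
- C: BR = R, leader payoff 1.
- D: BR = L, leader payoff 6.
Among -5, 4, 1, 6, the best is 6 at D. Subgame-perfect outcome: (D, L) with payoffs (6, -3).
Under simultaneous play:
Row's best replies: L→A; R→B.
Column's best replies: A→R; B→R; C→R; D→L.
The unique mutual best reply is (B, R), giving (4, 4).
Sequential outcome (D, L) differs from the Nash profile (B, R).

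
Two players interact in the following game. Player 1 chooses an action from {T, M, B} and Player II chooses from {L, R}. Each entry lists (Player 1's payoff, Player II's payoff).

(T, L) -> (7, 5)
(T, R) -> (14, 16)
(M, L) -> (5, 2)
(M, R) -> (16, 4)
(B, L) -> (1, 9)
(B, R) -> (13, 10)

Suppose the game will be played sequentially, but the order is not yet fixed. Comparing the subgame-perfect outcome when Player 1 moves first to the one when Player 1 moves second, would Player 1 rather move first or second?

first

If Player 1 leads: Player II's best replies are T→R, M→R, B→R; Player 1's induced payoffs 14, 16, 13; outcome (M, R), payoffs (16, 4).
If Player II leads: Player 1's best replies are L→T, R→M; Player II's induced payoffs 5, 4; outcome (T, L), payoffs (7, 5).
Player 1 gets 16 moving first and 7 moving second, so Player 1 prefers to move first.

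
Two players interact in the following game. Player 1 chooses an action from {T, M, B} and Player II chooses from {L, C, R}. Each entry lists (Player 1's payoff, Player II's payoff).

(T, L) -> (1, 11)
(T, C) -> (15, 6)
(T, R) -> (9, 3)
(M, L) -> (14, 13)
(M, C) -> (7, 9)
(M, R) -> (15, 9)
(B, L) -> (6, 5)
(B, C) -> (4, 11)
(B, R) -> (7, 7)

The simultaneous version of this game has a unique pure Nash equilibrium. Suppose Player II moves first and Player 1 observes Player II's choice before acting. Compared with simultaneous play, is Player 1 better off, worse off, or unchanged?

Work backward from Player 1's decision.
- L: Player 1 compares 1, 14, 6 and picks M; Player II would get 13.
- C: Player 1 compares 15, 7, 4 and picks T; Player II would get 6.
- R: Player 1 compares 9, 15, 7 and picks M; Player II would get 9.
Player II's induced payoffs are 13, 6, 9, so Player II commits to L. Subgame-perfect outcome: (M, L) with payoffs (14, 13).
For the simultaneous game, intersect best replies.
Player 1's best replies: L→M; C→T; R→M.
Player II's best replies: T→L; M→L; B→C.
The unique mutual best reply is (M, L), giving (14, 13).
Player 1 earns 14 sequentially versus 14 at the Nash outcome: unchanged.

unchanged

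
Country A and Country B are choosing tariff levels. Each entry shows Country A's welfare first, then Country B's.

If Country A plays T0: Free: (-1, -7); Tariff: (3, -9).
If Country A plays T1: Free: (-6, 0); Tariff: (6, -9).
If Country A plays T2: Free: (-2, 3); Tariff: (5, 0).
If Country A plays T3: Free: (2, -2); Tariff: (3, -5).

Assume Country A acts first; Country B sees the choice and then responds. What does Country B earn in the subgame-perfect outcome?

-2

Backward induction with Country A moving first.
- T0: BR = Free, leader payoff -1.
- T1: BR = Free, leader payoff -6.
- T2: BR = Free, leader payoff -2.
- T3: BR = Free, leader payoff 2.
Among -1, -6, -2, 2, the best is 2 at T3. Subgame-perfect outcome: (T3, Free) with payoffs (2, -2).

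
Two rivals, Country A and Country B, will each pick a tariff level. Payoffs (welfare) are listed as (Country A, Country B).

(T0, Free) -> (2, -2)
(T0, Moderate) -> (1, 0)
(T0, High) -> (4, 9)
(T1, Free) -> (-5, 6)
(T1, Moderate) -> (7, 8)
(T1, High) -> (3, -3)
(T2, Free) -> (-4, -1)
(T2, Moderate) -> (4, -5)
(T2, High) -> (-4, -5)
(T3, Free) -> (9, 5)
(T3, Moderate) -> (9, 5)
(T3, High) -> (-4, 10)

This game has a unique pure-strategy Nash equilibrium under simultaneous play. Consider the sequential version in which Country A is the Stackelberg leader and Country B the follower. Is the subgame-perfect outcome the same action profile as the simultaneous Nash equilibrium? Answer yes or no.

Work backward from Country B's decision.
- T0: Country B compares -2, 0, 9 and picks High; Country A would get 4.
- T1: Country B compares 6, 8, -3 and picks Moderate; Country A would get 7.
- T2: Country B compares -1, -5, -5 and picks Free; Country A would get -4.
- T3: Country B compares 5, 5, 10 and picks High; Country A would get -4.
Among 4, 7, -4, -4, the best is 7 at T1. Subgame-perfect outcome: (T1, Moderate) with payoffs (7, 8).
For the simultaneous game, intersect best replies.
Country A's best replies: Free→T3; Moderate→T3; High→T0.
Country B's best replies: T0→High; T1→Moderate; T2→Free; T3→High.
The unique mutual best reply is (T0, High), giving (4, 9).
Sequential outcome (T1, Moderate) differs from the Nash profile (T0, High).

no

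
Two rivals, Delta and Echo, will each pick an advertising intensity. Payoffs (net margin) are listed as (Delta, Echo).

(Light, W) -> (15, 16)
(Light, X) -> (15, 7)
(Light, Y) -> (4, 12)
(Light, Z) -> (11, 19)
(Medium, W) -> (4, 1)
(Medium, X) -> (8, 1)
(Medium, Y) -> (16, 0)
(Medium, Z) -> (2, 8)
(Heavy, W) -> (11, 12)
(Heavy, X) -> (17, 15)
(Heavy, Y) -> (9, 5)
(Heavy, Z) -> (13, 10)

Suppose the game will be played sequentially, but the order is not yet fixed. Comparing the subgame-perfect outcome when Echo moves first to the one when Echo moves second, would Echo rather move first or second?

If Delta leads: Echo's best replies are Light→Z, Medium→Z, Heavy→X; Delta's induced payoffs 11, 2, 17; outcome (Heavy, X), payoffs (17, 15).
If Echo leads: Delta's best replies are W→Light, X→Heavy, Y→Medium, Z→Heavy; Echo's induced payoffs 16, 15, 0, 10; outcome (Light, W), payoffs (15, 16).
Echo gets 16 moving first and 15 moving second, so Echo prefers to move first.

first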